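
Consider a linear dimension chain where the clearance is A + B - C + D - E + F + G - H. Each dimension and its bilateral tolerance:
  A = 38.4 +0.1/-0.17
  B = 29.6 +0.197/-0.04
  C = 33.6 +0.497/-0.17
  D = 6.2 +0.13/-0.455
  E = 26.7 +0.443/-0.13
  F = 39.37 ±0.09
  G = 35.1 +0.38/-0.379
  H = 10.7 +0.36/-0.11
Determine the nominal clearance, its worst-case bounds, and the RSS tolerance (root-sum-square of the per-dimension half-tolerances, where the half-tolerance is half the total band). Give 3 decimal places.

nominal=77.670 wc=[75.236,78.977] rss=0.720

Stack each dimension's contribution:
  +A: nom +38.400 → Σnom=38.400; wc +0.100/-0.170 → slack +0.100/-0.170; half-tol=0.135, Σhalf²=0.018225
  +B: nom +29.600 → Σnom=68.000; wc +0.197/-0.040 → slack +0.297/-0.210; half-tol=0.119, Σhalf²=0.032267
  -C: nom -33.600 → Σnom=34.400; wc +0.170/-0.497 → slack +0.467/-0.707; half-tol=0.334, Σhalf²=0.143490
  +D: nom +6.200 → Σnom=40.600; wc +0.130/-0.455 → slack +0.597/-1.162; half-tol=0.292, Σhalf²=0.229046
  -E: nom -26.700 → Σnom=13.900; wc +0.130/-0.443 → slack +0.727/-1.605; half-tol=0.286, Σhalf²=0.311128
  +F: nom +39.370 → Σnom=53.270; wc +0.090/-0.090 → slack +0.817/-1.695; half-tol=0.090, Σhalf²=0.319228
  +G: nom +35.100 → Σnom=88.370; wc +0.380/-0.379 → slack +1.197/-2.074; half-tol=0.380, Σhalf²=0.463248
  -H: nom -10.700 → Σnom=77.670; wc +0.110/-0.360 → slack +1.307/-2.434; half-tol=0.235, Σhalf²=0.518473
Nominal = 77.670. Worst-case = [77.670 - 2.434, 77.670 + 1.307] = [75.236, 78.977]. RSS = √0.518473 = 0.720.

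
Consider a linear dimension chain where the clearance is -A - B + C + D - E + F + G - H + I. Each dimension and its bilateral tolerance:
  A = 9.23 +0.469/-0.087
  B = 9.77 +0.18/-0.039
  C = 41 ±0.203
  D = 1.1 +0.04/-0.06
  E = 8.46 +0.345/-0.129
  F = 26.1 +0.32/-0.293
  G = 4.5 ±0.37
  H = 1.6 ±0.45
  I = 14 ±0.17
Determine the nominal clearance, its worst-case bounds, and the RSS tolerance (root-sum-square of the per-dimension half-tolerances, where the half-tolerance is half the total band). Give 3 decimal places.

nominal=57.640 wc=[55.100,59.448] rss=0.807

Stack each dimension's contribution:
  -A: nom -9.230 → Σnom=-9.230; wc +0.087/-0.469 → slack +0.087/-0.469; half-tol=0.278, Σhalf²=0.077284
  -B: nom -9.770 → Σnom=-19.000; wc +0.039/-0.180 → slack +0.126/-0.649; half-tol=0.110, Σhalf²=0.089274
  +C: nom +41.000 → Σnom=22.000; wc +0.203/-0.203 → slack +0.329/-0.852; half-tol=0.203, Σhalf²=0.130483
  +D: nom +1.100 → Σnom=23.100; wc +0.040/-0.060 → slack +0.369/-0.912; half-tol=0.050, Σhalf²=0.132983
  -E: nom -8.460 → Σnom=14.640; wc +0.129/-0.345 → slack +0.498/-1.257; half-tol=0.237, Σhalf²=0.189152
  +F: nom +26.100 → Σnom=40.740; wc +0.320/-0.293 → slack +0.818/-1.550; half-tol=0.306, Σhalf²=0.283094
  +G: nom +4.500 → Σnom=45.240; wc +0.370/-0.370 → slack +1.188/-1.920; half-tol=0.370, Σhalf²=0.419994
  -H: nom -1.600 → Σnom=43.640; wc +0.450/-0.450 → slack +1.638/-2.370; half-tol=0.450, Σhalf²=0.622494
  +I: nom +14.000 → Σnom=57.640; wc +0.170/-0.170 → slack +1.808/-2.540; half-tol=0.170, Σhalf²=0.651394
Nominal = 57.640. Worst-case = [57.640 - 2.540, 57.640 + 1.808] = [55.100, 59.448]. RSS = √0.651394 = 0.807.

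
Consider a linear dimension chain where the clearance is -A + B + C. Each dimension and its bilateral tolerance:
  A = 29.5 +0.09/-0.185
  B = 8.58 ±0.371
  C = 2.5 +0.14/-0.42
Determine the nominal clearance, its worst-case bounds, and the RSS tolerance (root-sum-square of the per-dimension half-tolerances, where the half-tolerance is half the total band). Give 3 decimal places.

nominal=-18.420 wc=[-19.301,-17.724] rss=0.485

Stack each dimension's contribution:
  -A: nom -29.500 → Σnom=-29.500; wc +0.185/-0.090 → slack +0.185/-0.090; half-tol=0.138, Σhalf²=0.018906
  +B: nom +8.580 → Σnom=-20.920; wc +0.371/-0.371 → slack +0.556/-0.461; half-tol=0.371, Σhalf²=0.156547
  +C: nom +2.500 → Σnom=-18.420; wc +0.140/-0.420 → slack +0.696/-0.881; half-tol=0.280, Σhalf²=0.234947
Nominal = -18.420. Worst-case = [-18.420 - 0.881, -18.420 + 0.696] = [-19.301, -17.724]. RSS = √0.234947 = 0.485.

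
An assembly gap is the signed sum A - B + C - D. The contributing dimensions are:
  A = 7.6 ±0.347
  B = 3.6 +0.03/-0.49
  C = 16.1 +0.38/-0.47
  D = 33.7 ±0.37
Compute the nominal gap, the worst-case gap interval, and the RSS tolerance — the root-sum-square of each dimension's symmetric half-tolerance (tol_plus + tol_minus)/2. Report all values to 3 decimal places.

Stack each dimension's contribution:
  +A: nom +7.600 → Σnom=7.600; wc +0.347/-0.347 → slack +0.347/-0.347; half-tol=0.347, Σhalf²=0.120409
  -B: nom -3.600 → Σnom=4.000; wc +0.490/-0.030 → slack +0.837/-0.377; half-tol=0.260, Σhalf²=0.188009
  +C: nom +16.100 → Σnom=20.100; wc +0.380/-0.470 → slack +1.217/-0.847; half-tol=0.425, Σhalf²=0.368634
  -D: nom -33.700 → Σnom=-13.600; wc +0.370/-0.370 → slack +1.587/-1.217; half-tol=0.370, Σhalf²=0.505534
Nominal = -13.600. Worst-case = [-13.600 - 1.217, -13.600 + 1.587] = [-14.817, -12.013]. RSS = √0.505534 = 0.711.

nominal=-13.600 wc=[-14.817,-12.013] rss=0.711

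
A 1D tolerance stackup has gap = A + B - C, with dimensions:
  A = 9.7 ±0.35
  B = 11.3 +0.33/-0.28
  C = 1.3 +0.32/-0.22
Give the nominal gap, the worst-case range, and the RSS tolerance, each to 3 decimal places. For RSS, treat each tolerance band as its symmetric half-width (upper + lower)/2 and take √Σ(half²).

nominal=19.700 wc=[18.750,20.600] rss=0.537

Stack each dimension's contribution:
  +A: nom +9.700 → Σnom=9.700; wc +0.350/-0.350 → slack +0.350/-0.350; half-tol=0.350, Σhalf²=0.122500
  +B: nom +11.300 → Σnom=21.000; wc +0.330/-0.280 → slack +0.680/-0.630; half-tol=0.305, Σhalf²=0.215525
  -C: nom -1.300 → Σnom=19.700; wc +0.220/-0.320 → slack +0.900/-0.950; half-tol=0.270, Σhalf²=0.288425
Nominal = 19.700. Worst-case = [19.700 - 0.950, 19.700 + 0.900] = [18.750, 20.600]. RSS = √0.288425 = 0.537.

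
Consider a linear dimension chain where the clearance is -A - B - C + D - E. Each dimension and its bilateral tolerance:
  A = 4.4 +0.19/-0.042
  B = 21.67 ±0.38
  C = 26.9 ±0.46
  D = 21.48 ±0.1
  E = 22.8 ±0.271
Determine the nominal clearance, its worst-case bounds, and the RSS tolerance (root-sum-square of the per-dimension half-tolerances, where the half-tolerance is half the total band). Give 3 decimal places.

Stack each dimension's contribution:
  -A: nom -4.400 → Σnom=-4.400; wc +0.042/-0.190 → slack +0.042/-0.190; half-tol=0.116, Σhalf²=0.013456
  -B: nom -21.670 → Σnom=-26.070; wc +0.380/-0.380 → slack +0.422/-0.570; half-tol=0.380, Σhalf²=0.157856
  -C: nom -26.900 → Σnom=-52.970; wc +0.460/-0.460 → slack +0.882/-1.030; half-tol=0.460, Σhalf²=0.369456
  +D: nom +21.480 → Σnom=-31.490; wc +0.100/-0.100 → slack +0.982/-1.130; half-tol=0.100, Σhalf²=0.379456
  -E: nom -22.800 → Σnom=-54.290; wc +0.271/-0.271 → slack +1.253/-1.401; half-tol=0.271, Σhalf²=0.452897
Nominal = -54.290. Worst-case = [-54.290 - 1.401, -54.290 + 1.253] = [-55.691, -53.037]. RSS = √0.452897 = 0.673.

nominal=-54.290 wc=[-55.691,-53.037] rss=0.673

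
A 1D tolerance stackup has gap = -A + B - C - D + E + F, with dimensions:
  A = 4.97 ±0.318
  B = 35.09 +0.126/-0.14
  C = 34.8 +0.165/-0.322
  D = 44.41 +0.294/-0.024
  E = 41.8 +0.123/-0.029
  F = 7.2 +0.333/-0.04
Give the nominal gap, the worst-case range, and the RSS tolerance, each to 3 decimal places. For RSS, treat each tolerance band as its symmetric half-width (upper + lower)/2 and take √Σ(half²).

nominal=-0.090 wc=[-1.076,1.156] rss=0.494

Stack each dimension's contribution:
  -A: nom -4.970 → Σnom=-4.970; wc +0.318/-0.318 → slack +0.318/-0.318; half-tol=0.318, Σhalf²=0.101124
  +B: nom +35.090 → Σnom=30.120; wc +0.126/-0.140 → slack +0.444/-0.458; half-tol=0.133, Σhalf²=0.118813
  -C: nom -34.800 → Σnom=-4.680; wc +0.322/-0.165 → slack +0.766/-0.623; half-tol=0.243, Σhalf²=0.178105
  -D: nom -44.410 → Σnom=-49.090; wc +0.024/-0.294 → slack +0.790/-0.917; half-tol=0.159, Σhalf²=0.203386
  +E: nom +41.800 → Σnom=-7.290; wc +0.123/-0.029 → slack +0.913/-0.946; half-tol=0.076, Σhalf²=0.209162
  +F: nom +7.200 → Σnom=-0.090; wc +0.333/-0.040 → slack +1.246/-0.986; half-tol=0.186, Σhalf²=0.243945
Nominal = -0.090. Worst-case = [-0.090 - 0.986, -0.090 + 1.246] = [-1.076, 1.156]. RSS = √0.243945 = 0.494.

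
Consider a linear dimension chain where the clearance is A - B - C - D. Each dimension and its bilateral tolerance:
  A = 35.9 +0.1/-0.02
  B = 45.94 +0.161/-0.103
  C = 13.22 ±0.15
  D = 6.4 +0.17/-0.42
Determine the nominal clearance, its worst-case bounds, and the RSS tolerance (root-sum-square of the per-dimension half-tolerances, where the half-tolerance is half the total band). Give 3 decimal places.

nominal=-29.660 wc=[-30.161,-28.887] rss=0.361

Stack each dimension's contribution:
  +A: nom +35.900 → Σnom=35.900; wc +0.100/-0.020 → slack +0.100/-0.020; half-tol=0.060, Σhalf²=0.003600
  -B: nom -45.940 → Σnom=-10.040; wc +0.103/-0.161 → slack +0.203/-0.181; half-tol=0.132, Σhalf²=0.021024
  -C: nom -13.220 → Σnom=-23.260; wc +0.150/-0.150 → slack +0.353/-0.331; half-tol=0.150, Σhalf²=0.043524
  -D: nom -6.400 → Σnom=-29.660; wc +0.420/-0.170 → slack +0.773/-0.501; half-tol=0.295, Σhalf²=0.130549
Nominal = -29.660. Worst-case = [-29.660 - 0.501, -29.660 + 0.773] = [-30.161, -28.887]. RSS = √0.130549 = 0.361.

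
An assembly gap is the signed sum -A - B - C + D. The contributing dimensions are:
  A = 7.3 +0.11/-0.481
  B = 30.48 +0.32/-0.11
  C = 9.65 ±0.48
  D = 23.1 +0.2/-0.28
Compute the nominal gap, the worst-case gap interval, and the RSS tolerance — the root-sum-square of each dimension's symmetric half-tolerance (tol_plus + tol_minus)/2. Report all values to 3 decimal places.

nominal=-24.330 wc=[-25.520,-23.059] rss=0.649

Stack each dimension's contribution:
  -A: nom -7.300 → Σnom=-7.300; wc +0.481/-0.110 → slack +0.481/-0.110; half-tol=0.295, Σhalf²=0.087320
  -B: nom -30.480 → Σnom=-37.780; wc +0.110/-0.320 → slack +0.591/-0.430; half-tol=0.215, Σhalf²=0.133545
  -C: nom -9.650 → Σnom=-47.430; wc +0.480/-0.480 → slack +1.071/-0.910; half-tol=0.480, Σhalf²=0.363945
  +D: nom +23.100 → Σnom=-24.330; wc +0.200/-0.280 → slack +1.271/-1.190; half-tol=0.240, Σhalf²=0.421545
Nominal = -24.330. Worst-case = [-24.330 - 1.190, -24.330 + 1.271] = [-25.520, -23.059]. RSS = √0.421545 = 0.649.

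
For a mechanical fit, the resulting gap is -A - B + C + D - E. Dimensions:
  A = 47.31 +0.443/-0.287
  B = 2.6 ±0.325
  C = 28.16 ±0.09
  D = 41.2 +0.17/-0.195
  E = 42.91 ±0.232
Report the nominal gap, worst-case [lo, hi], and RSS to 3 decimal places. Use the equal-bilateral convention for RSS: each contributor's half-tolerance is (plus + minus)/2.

nominal=-23.460 wc=[-24.745,-22.356] rss=0.578

Stack each dimension's contribution:
  -A: nom -47.310 → Σnom=-47.310; wc +0.287/-0.443 → slack +0.287/-0.443; half-tol=0.365, Σhalf²=0.133225
  -B: nom -2.600 → Σnom=-49.910; wc +0.325/-0.325 → slack +0.612/-0.768; half-tol=0.325, Σhalf²=0.238850
  +C: nom +28.160 → Σnom=-21.750; wc +0.090/-0.090 → slack +0.702/-0.858; half-tol=0.090, Σhalf²=0.246950
  +D: nom +41.200 → Σnom=19.450; wc +0.170/-0.195 → slack +0.872/-1.053; half-tol=0.182, Σhalf²=0.280256
  -E: nom -42.910 → Σnom=-23.460; wc +0.232/-0.232 → slack +1.104/-1.285; half-tol=0.232, Σhalf²=0.334080
Nominal = -23.460. Worst-case = [-23.460 - 1.285, -23.460 + 1.104] = [-24.745, -22.356]. RSS = √0.334080 = 0.578.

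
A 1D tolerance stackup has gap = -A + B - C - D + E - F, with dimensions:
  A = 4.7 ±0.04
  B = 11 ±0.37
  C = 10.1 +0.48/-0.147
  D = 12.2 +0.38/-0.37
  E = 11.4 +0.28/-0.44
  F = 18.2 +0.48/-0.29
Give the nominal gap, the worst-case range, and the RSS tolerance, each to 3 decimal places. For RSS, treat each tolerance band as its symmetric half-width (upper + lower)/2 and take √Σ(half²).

nominal=-22.800 wc=[-24.990,-21.303] rss=0.809

Stack each dimension's contribution:
  -A: nom -4.700 → Σnom=-4.700; wc +0.040/-0.040 → slack +0.040/-0.040; half-tol=0.040, Σhalf²=0.001600
  +B: nom +11.000 → Σnom=6.300; wc +0.370/-0.370 → slack +0.410/-0.410; half-tol=0.370, Σhalf²=0.138500
  -C: nom -10.100 → Σnom=-3.800; wc +0.147/-0.480 → slack +0.557/-0.890; half-tol=0.314, Σhalf²=0.236782
  -D: nom -12.200 → Σnom=-16.000; wc +0.370/-0.380 → slack +0.927/-1.270; half-tol=0.375, Σhalf²=0.377407
  +E: nom +11.400 → Σnom=-4.600; wc +0.280/-0.440 → slack +1.207/-1.710; half-tol=0.360, Σhalf²=0.507007
  -F: nom -18.200 → Σnom=-22.800; wc +0.290/-0.480 → slack +1.497/-2.190; half-tol=0.385, Σhalf²=0.655232
Nominal = -22.800. Worst-case = [-22.800 - 2.190, -22.800 + 1.497] = [-24.990, -21.303]. RSS = √0.655232 = 0.809.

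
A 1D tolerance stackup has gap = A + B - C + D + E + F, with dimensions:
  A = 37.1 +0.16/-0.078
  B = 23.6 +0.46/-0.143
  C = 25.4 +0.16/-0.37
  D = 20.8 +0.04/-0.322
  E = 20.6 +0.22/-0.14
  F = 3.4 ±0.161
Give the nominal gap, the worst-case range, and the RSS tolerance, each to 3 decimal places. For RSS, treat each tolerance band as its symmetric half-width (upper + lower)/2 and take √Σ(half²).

Stack each dimension's contribution:
  +A: nom +37.100 → Σnom=37.100; wc +0.160/-0.078 → slack +0.160/-0.078; half-tol=0.119, Σhalf²=0.014161
  +B: nom +23.600 → Σnom=60.700; wc +0.460/-0.143 → slack +0.620/-0.221; half-tol=0.301, Σhalf²=0.105063
  -C: nom -25.400 → Σnom=35.300; wc +0.370/-0.160 → slack +0.990/-0.381; half-tol=0.265, Σhalf²=0.175288
  +D: nom +20.800 → Σnom=56.100; wc +0.040/-0.322 → slack +1.030/-0.703; half-tol=0.181, Σhalf²=0.208049
  +E: nom +20.600 → Σnom=76.700; wc +0.220/-0.140 → slack +1.250/-0.843; half-tol=0.180, Σhalf²=0.240449
  +F: nom +3.400 → Σnom=80.100; wc +0.161/-0.161 → slack +1.411/-1.004; half-tol=0.161, Σhalf²=0.266370
Nominal = 80.100. Worst-case = [80.100 - 1.004, 80.100 + 1.411] = [79.096, 81.511]. RSS = √0.266370 = 0.516.

nominal=80.100 wc=[79.096,81.511] rss=0.516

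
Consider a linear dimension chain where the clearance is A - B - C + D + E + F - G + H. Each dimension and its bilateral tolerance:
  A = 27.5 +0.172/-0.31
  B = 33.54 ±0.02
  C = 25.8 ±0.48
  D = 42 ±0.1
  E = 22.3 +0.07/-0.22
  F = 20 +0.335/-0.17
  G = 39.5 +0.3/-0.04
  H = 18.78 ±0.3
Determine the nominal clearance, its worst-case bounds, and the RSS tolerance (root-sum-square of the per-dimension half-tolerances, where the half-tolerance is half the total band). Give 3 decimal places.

Stack each dimension's contribution:
  +A: nom +27.500 → Σnom=27.500; wc +0.172/-0.310 → slack +0.172/-0.310; half-tol=0.241, Σhalf²=0.058081
  -B: nom -33.540 → Σnom=-6.040; wc +0.020/-0.020 → slack +0.192/-0.330; half-tol=0.020, Σhalf²=0.058481
  -C: nom -25.800 → Σnom=-31.840; wc +0.480/-0.480 → slack +0.672/-0.810; half-tol=0.480, Σhalf²=0.288881
  +D: nom +42.000 → Σnom=10.160; wc +0.100/-0.100 → slack +0.772/-0.910; half-tol=0.100, Σhalf²=0.298881
  +E: nom +22.300 → Σnom=32.460; wc +0.070/-0.220 → slack +0.842/-1.130; half-tol=0.145, Σhalf²=0.319906
  +F: nom +20.000 → Σnom=52.460; wc +0.335/-0.170 → slack +1.177/-1.300; half-tol=0.253, Σhalf²=0.383662
  -G: nom -39.500 → Σnom=12.960; wc +0.040/-0.300 → slack +1.217/-1.600; half-tol=0.170, Σhalf²=0.412562
  +H: nom +18.780 → Σnom=31.740; wc +0.300/-0.300 → slack +1.517/-1.900; half-tol=0.300, Σhalf²=0.502562
Nominal = 31.740. Worst-case = [31.740 - 1.900, 31.740 + 1.517] = [29.840, 33.257]. RSS = √0.502562 = 0.709.

nominal=31.740 wc=[29.840,33.257] rss=0.709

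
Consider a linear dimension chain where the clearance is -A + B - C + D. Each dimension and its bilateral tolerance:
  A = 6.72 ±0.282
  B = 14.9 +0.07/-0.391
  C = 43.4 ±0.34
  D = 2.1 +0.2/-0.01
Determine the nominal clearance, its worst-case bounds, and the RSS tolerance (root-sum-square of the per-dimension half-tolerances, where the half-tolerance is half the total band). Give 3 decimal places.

nominal=-33.120 wc=[-34.143,-32.228] rss=0.509

Stack each dimension's contribution:
  -A: nom -6.720 → Σnom=-6.720; wc +0.282/-0.282 → slack +0.282/-0.282; half-tol=0.282, Σhalf²=0.079524
  +B: nom +14.900 → Σnom=8.180; wc +0.070/-0.391 → slack +0.352/-0.673; half-tol=0.231, Σhalf²=0.132654
  -C: nom -43.400 → Σnom=-35.220; wc +0.340/-0.340 → slack +0.692/-1.013; half-tol=0.340, Σhalf²=0.248254
  +D: nom +2.100 → Σnom=-33.120; wc +0.200/-0.010 → slack +0.892/-1.023; half-tol=0.105, Σhalf²=0.259279
Nominal = -33.120. Worst-case = [-33.120 - 1.023, -33.120 + 0.892] = [-34.143, -32.228]. RSS = √0.259279 = 0.509.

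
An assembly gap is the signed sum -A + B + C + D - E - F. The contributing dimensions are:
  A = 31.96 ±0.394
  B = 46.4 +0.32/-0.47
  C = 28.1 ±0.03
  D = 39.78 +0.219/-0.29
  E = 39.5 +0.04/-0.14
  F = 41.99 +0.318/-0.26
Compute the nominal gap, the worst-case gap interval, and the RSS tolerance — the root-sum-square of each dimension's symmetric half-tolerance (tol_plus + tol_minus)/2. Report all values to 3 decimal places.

nominal=0.830 wc=[-0.712,2.193] rss=0.685

Stack each dimension's contribution:
  -A: nom -31.960 → Σnom=-31.960; wc +0.394/-0.394 → slack +0.394/-0.394; half-tol=0.394, Σhalf²=0.155236
  +B: nom +46.400 → Σnom=14.440; wc +0.320/-0.470 → slack +0.714/-0.864; half-tol=0.395, Σhalf²=0.311261
  +C: nom +28.100 → Σnom=42.540; wc +0.030/-0.030 → slack +0.744/-0.894; half-tol=0.030, Σhalf²=0.312161
  +D: nom +39.780 → Σnom=82.320; wc +0.219/-0.290 → slack +0.963/-1.184; half-tol=0.255, Σhalf²=0.376931
  -E: nom -39.500 → Σnom=42.820; wc +0.140/-0.040 → slack +1.103/-1.224; half-tol=0.090, Σhalf²=0.385031
  -F: nom -41.990 → Σnom=0.830; wc +0.260/-0.318 → slack +1.363/-1.542; half-tol=0.289, Σhalf²=0.468552
Nominal = 0.830. Worst-case = [0.830 - 1.542, 0.830 + 1.363] = [-0.712, 2.193]. RSS = √0.468552 = 0.685.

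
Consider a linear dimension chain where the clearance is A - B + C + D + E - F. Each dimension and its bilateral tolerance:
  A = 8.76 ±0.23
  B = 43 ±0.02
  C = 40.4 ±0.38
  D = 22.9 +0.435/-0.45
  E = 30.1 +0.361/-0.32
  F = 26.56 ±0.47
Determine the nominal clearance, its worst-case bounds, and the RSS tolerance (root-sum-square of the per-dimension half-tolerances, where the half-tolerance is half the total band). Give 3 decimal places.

Stack each dimension's contribution:
  +A: nom +8.760 → Σnom=8.760; wc +0.230/-0.230 → slack +0.230/-0.230; half-tol=0.230, Σhalf²=0.052900
  -B: nom -43.000 → Σnom=-34.240; wc +0.020/-0.020 → slack +0.250/-0.250; half-tol=0.020, Σhalf²=0.053300
  +C: nom +40.400 → Σnom=6.160; wc +0.380/-0.380 → slack +0.630/-0.630; half-tol=0.380, Σhalf²=0.197700
  +D: nom +22.900 → Σnom=29.060; wc +0.435/-0.450 → slack +1.065/-1.080; half-tol=0.443, Σhalf²=0.393506
  +E: nom +30.100 → Σnom=59.160; wc +0.361/-0.320 → slack +1.426/-1.400; half-tol=0.341, Σhalf²=0.509447
  -F: nom -26.560 → Σnom=32.600; wc +0.470/-0.470 → slack +1.896/-1.870; half-tol=0.470, Σhalf²=0.730347
Nominal = 32.600. Worst-case = [32.600 - 1.870, 32.600 + 1.896] = [30.730, 34.496]. RSS = √0.730347 = 0.855.

nominal=32.600 wc=[30.730,34.496] rss=0.855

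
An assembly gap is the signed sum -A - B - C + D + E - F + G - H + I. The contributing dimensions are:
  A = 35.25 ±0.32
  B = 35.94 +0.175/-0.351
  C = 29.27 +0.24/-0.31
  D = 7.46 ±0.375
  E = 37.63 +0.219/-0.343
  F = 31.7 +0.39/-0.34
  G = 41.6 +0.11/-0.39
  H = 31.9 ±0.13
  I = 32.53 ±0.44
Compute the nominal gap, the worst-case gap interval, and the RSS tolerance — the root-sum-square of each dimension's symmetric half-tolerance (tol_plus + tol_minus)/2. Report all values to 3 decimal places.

Stack each dimension's contribution:
  -A: nom -35.250 → Σnom=-35.250; wc +0.320/-0.320 → slack +0.320/-0.320; half-tol=0.320, Σhalf²=0.102400
  -B: nom -35.940 → Σnom=-71.190; wc +0.351/-0.175 → slack +0.671/-0.495; half-tol=0.263, Σhalf²=0.171569
  -C: nom -29.270 → Σnom=-100.460; wc +0.310/-0.240 → slack +0.981/-0.735; half-tol=0.275, Σhalf²=0.247194
  +D: nom +7.460 → Σnom=-93.000; wc +0.375/-0.375 → slack +1.356/-1.110; half-tol=0.375, Σhalf²=0.387819
  +E: nom +37.630 → Σnom=-55.370; wc +0.219/-0.343 → slack +1.575/-1.453; half-tol=0.281, Σhalf²=0.466780
  -F: nom -31.700 → Σnom=-87.070; wc +0.340/-0.390 → slack +1.915/-1.843; half-tol=0.365, Σhalf²=0.600005
  +G: nom +41.600 → Σnom=-45.470; wc +0.110/-0.390 → slack +2.025/-2.233; half-tol=0.250, Σhalf²=0.662505
  -H: nom -31.900 → Σnom=-77.370; wc +0.130/-0.130 → slack +2.155/-2.363; half-tol=0.130, Σhalf²=0.679405
  +I: nom +32.530 → Σnom=-44.840; wc +0.440/-0.440 → slack +2.595/-2.803; half-tol=0.440, Σhalf²=0.873005
Nominal = -44.840. Worst-case = [-44.840 - 2.803, -44.840 + 2.595] = [-47.643, -42.245]. RSS = √0.873005 = 0.934.

nominal=-44.840 wc=[-47.643,-42.245] rss=0.934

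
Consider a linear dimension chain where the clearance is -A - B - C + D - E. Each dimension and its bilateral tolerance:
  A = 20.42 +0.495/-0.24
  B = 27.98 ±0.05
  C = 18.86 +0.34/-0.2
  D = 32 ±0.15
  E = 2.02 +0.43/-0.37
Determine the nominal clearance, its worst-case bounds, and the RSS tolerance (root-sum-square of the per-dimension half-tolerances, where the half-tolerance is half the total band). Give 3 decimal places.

nominal=-37.280 wc=[-38.745,-36.270] rss=0.627

Stack each dimension's contribution:
  -A: nom -20.420 → Σnom=-20.420; wc +0.240/-0.495 → slack +0.240/-0.495; half-tol=0.367, Σhalf²=0.135056
  -B: nom -27.980 → Σnom=-48.400; wc +0.050/-0.050 → slack +0.290/-0.545; half-tol=0.050, Σhalf²=0.137556
  -C: nom -18.860 → Σnom=-67.260; wc +0.200/-0.340 → slack +0.490/-0.885; half-tol=0.270, Σhalf²=0.210456
  +D: nom +32.000 → Σnom=-35.260; wc +0.150/-0.150 → slack +0.640/-1.035; half-tol=0.150, Σhalf²=0.232956
  -E: nom -2.020 → Σnom=-37.280; wc +0.370/-0.430 → slack +1.010/-1.465; half-tol=0.400, Σhalf²=0.392956
Nominal = -37.280. Worst-case = [-37.280 - 1.465, -37.280 + 1.010] = [-38.745, -36.270]. RSS = √0.392956 = 0.627.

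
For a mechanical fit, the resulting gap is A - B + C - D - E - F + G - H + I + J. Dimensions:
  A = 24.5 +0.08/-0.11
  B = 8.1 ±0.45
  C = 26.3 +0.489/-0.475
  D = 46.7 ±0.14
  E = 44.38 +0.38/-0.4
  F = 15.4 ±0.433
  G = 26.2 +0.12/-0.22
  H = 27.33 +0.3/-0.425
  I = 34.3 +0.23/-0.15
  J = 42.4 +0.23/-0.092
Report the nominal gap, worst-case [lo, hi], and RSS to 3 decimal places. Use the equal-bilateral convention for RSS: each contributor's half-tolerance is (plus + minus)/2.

Stack each dimension's contribution:
  +A: nom +24.500 → Σnom=24.500; wc +0.080/-0.110 → slack +0.080/-0.110; half-tol=0.095, Σhalf²=0.009025
  -B: nom -8.100 → Σnom=16.400; wc +0.450/-0.450 → slack +0.530/-0.560; half-tol=0.450, Σhalf²=0.211525
  +C: nom +26.300 → Σnom=42.700; wc +0.489/-0.475 → slack +1.019/-1.035; half-tol=0.482, Σhalf²=0.443849
  -D: nom -46.700 → Σnom=-4.000; wc +0.140/-0.140 → slack +1.159/-1.175; half-tol=0.140, Σhalf²=0.463449
  -E: nom -44.380 → Σnom=-48.380; wc +0.400/-0.380 → slack +1.559/-1.555; half-tol=0.390, Σhalf²=0.615549
  -F: nom -15.400 → Σnom=-63.780; wc +0.433/-0.433 → slack +1.992/-1.988; half-tol=0.433, Σhalf²=0.803038
  +G: nom +26.200 → Σnom=-37.580; wc +0.120/-0.220 → slack +2.112/-2.208; half-tol=0.170, Σhalf²=0.831938
  -H: nom -27.330 → Σnom=-64.910; wc +0.425/-0.300 → slack +2.537/-2.508; half-tol=0.362, Σhalf²=0.963344
  +I: nom +34.300 → Σnom=-30.610; wc +0.230/-0.150 → slack +2.767/-2.658; half-tol=0.190, Σhalf²=0.999444
  +J: nom +42.400 → Σnom=11.790; wc +0.230/-0.092 → slack +2.997/-2.750; half-tol=0.161, Σhalf²=1.025365
Nominal = 11.790. Worst-case = [11.790 - 2.750, 11.790 + 2.997] = [9.040, 14.787]. RSS = √1.025365 = 1.013.

nominal=11.790 wc=[9.040,14.787] rss=1.013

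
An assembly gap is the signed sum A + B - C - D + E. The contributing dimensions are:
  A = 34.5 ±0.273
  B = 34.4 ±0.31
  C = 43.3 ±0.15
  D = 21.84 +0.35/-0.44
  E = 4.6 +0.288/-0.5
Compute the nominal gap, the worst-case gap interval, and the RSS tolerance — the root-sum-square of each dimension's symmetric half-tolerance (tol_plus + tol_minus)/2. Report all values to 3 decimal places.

nominal=8.360 wc=[6.777,9.821] rss=0.710

Stack each dimension's contribution:
  +A: nom +34.500 → Σnom=34.500; wc +0.273/-0.273 → slack +0.273/-0.273; half-tol=0.273, Σhalf²=0.074529
  +B: nom +34.400 → Σnom=68.900; wc +0.310/-0.310 → slack +0.583/-0.583; half-tol=0.310, Σhalf²=0.170629
  -C: nom -43.300 → Σnom=25.600; wc +0.150/-0.150 → slack +0.733/-0.733; half-tol=0.150, Σhalf²=0.193129
  -D: nom -21.840 → Σnom=3.760; wc +0.440/-0.350 → slack +1.173/-1.083; half-tol=0.395, Σhalf²=0.349154
  +E: nom +4.600 → Σnom=8.360; wc +0.288/-0.500 → slack +1.461/-1.583; half-tol=0.394, Σhalf²=0.504390
Nominal = 8.360. Worst-case = [8.360 - 1.583, 8.360 + 1.461] = [6.777, 9.821]. RSS = √0.504390 = 0.710.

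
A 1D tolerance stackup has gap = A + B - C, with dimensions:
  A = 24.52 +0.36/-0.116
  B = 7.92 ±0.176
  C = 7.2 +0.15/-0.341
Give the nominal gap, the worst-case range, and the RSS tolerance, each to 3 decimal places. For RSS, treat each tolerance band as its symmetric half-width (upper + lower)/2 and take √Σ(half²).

Stack each dimension's contribution:
  +A: nom +24.520 → Σnom=24.520; wc +0.360/-0.116 → slack +0.360/-0.116; half-tol=0.238, Σhalf²=0.056644
  +B: nom +7.920 → Σnom=32.440; wc +0.176/-0.176 → slack +0.536/-0.292; half-tol=0.176, Σhalf²=0.087620
  -C: nom -7.200 → Σnom=25.240; wc +0.341/-0.150 → slack +0.877/-0.442; half-tol=0.245, Σhalf²=0.147890
Nominal = 25.240. Worst-case = [25.240 - 0.442, 25.240 + 0.877] = [24.798, 26.117]. RSS = √0.147890 = 0.385.

nominal=25.240 wc=[24.798,26.117] rss=0.385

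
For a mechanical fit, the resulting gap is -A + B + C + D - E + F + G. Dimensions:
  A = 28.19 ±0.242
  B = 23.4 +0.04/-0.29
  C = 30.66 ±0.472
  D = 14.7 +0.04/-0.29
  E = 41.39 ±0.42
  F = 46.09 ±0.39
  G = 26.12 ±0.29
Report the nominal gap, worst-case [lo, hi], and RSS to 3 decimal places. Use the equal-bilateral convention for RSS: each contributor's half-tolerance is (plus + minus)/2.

Stack each dimension's contribution:
  -A: nom -28.190 → Σnom=-28.190; wc +0.242/-0.242 → slack +0.242/-0.242; half-tol=0.242, Σhalf²=0.058564
  +B: nom +23.400 → Σnom=-4.790; wc +0.040/-0.290 → slack +0.282/-0.532; half-tol=0.165, Σhalf²=0.085789
  +C: nom +30.660 → Σnom=25.870; wc +0.472/-0.472 → slack +0.754/-1.004; half-tol=0.472, Σhalf²=0.308573
  +D: nom +14.700 → Σnom=40.570; wc +0.040/-0.290 → slack +0.794/-1.294; half-tol=0.165, Σhalf²=0.335798
  -E: nom -41.390 → Σnom=-0.820; wc +0.420/-0.420 → slack +1.214/-1.714; half-tol=0.420, Σhalf²=0.512198
  +F: nom +46.090 → Σnom=45.270; wc +0.390/-0.390 → slack +1.604/-2.104; half-tol=0.390, Σhalf²=0.664298
  +G: nom +26.120 → Σnom=71.390; wc +0.290/-0.290 → slack +1.894/-2.394; half-tol=0.290, Σhalf²=0.748398
Nominal = 71.390. Worst-case = [71.390 - 2.394, 71.390 + 1.894] = [68.996, 73.284]. RSS = √0.748398 = 0.865.

nominal=71.390 wc=[68.996,73.284] rss=0.865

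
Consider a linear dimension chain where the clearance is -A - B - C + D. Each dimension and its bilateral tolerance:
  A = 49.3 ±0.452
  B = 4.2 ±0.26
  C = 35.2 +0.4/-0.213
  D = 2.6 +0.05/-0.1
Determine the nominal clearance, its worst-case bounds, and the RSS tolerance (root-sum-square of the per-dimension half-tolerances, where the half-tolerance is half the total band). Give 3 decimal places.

Stack each dimension's contribution:
  -A: nom -49.300 → Σnom=-49.300; wc +0.452/-0.452 → slack +0.452/-0.452; half-tol=0.452, Σhalf²=0.204304
  -B: nom -4.200 → Σnom=-53.500; wc +0.260/-0.260 → slack +0.712/-0.712; half-tol=0.260, Σhalf²=0.271904
  -C: nom -35.200 → Σnom=-88.700; wc +0.213/-0.400 → slack +0.925/-1.112; half-tol=0.306, Σhalf²=0.365846
  +D: nom +2.600 → Σnom=-86.100; wc +0.050/-0.100 → slack +0.975/-1.212; half-tol=0.075, Σhalf²=0.371471
Nominal = -86.100. Worst-case = [-86.100 - 1.212, -86.100 + 0.975] = [-87.312, -85.125]. RSS = √0.371471 = 0.609.

nominal=-86.100 wc=[-87.312,-85.125] rss=0.609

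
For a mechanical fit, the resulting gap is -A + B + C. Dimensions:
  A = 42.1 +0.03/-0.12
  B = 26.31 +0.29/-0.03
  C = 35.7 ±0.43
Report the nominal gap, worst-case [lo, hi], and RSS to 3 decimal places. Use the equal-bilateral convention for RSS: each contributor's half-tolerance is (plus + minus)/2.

Stack each dimension's contribution:
  -A: nom -42.100 → Σnom=-42.100; wc +0.120/-0.030 → slack +0.120/-0.030; half-tol=0.075, Σhalf²=0.005625
  +B: nom +26.310 → Σnom=-15.790; wc +0.290/-0.030 → slack +0.410/-0.060; half-tol=0.160, Σhalf²=0.031225
  +C: nom +35.700 → Σnom=19.910; wc +0.430/-0.430 → slack +0.840/-0.490; half-tol=0.430, Σhalf²=0.216125
Nominal = 19.910. Worst-case = [19.910 - 0.490, 19.910 + 0.840] = [19.420, 20.750]. RSS = √0.216125 = 0.465.

nominal=19.910 wc=[19.420,20.750] rss=0.465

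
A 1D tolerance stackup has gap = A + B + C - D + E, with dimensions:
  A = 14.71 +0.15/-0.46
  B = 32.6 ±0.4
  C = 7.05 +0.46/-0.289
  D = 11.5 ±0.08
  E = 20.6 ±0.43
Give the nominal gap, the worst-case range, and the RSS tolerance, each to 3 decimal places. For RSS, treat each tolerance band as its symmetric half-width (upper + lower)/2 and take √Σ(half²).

nominal=63.460 wc=[61.801,64.980] rss=0.765

Stack each dimension's contribution:
  +A: nom +14.710 → Σnom=14.710; wc +0.150/-0.460 → slack +0.150/-0.460; half-tol=0.305, Σhalf²=0.093025
  +B: nom +32.600 → Σnom=47.310; wc +0.400/-0.400 → slack +0.550/-0.860; half-tol=0.400, Σhalf²=0.253025
  +C: nom +7.050 → Σnom=54.360; wc +0.460/-0.289 → slack +1.010/-1.149; half-tol=0.374, Σhalf²=0.393275
  -D: nom -11.500 → Σnom=42.860; wc +0.080/-0.080 → slack +1.090/-1.229; half-tol=0.080, Σhalf²=0.399675
  +E: nom +20.600 → Σnom=63.460; wc +0.430/-0.430 → slack +1.520/-1.659; half-tol=0.430, Σhalf²=0.584575
Nominal = 63.460. Worst-case = [63.460 - 1.659, 63.460 + 1.520] = [61.801, 64.980]. RSS = √0.584575 = 0.765.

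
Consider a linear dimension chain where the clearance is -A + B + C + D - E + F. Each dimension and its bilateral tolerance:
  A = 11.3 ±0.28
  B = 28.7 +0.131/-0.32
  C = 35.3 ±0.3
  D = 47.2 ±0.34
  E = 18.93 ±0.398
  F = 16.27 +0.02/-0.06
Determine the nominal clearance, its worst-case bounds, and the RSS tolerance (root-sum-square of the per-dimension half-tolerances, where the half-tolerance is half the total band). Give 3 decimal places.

Stack each dimension's contribution:
  -A: nom -11.300 → Σnom=-11.300; wc +0.280/-0.280 → slack +0.280/-0.280; half-tol=0.280, Σhalf²=0.078400
  +B: nom +28.700 → Σnom=17.400; wc +0.131/-0.320 → slack +0.411/-0.600; half-tol=0.226, Σhalf²=0.129250
  +C: nom +35.300 → Σnom=52.700; wc +0.300/-0.300 → slack +0.711/-0.900; half-tol=0.300, Σhalf²=0.219250
  +D: nom +47.200 → Σnom=99.900; wc +0.340/-0.340 → slack +1.051/-1.240; half-tol=0.340, Σhalf²=0.334850
  -E: nom -18.930 → Σnom=80.970; wc +0.398/-0.398 → slack +1.449/-1.638; half-tol=0.398, Σhalf²=0.493254
  +F: nom +16.270 → Σnom=97.240; wc +0.020/-0.060 → slack +1.469/-1.698; half-tol=0.040, Σhalf²=0.494854
Nominal = 97.240. Worst-case = [97.240 - 1.698, 97.240 + 1.469] = [95.542, 98.709]. RSS = √0.494854 = 0.703.

nominal=97.240 wc=[95.542,98.709] rss=0.703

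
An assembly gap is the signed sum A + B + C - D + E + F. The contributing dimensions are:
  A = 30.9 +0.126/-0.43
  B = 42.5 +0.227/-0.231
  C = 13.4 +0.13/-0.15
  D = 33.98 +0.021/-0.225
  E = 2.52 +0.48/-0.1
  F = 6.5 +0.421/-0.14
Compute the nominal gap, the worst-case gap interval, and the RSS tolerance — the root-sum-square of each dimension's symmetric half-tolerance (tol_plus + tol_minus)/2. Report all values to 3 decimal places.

nominal=61.840 wc=[60.768,63.449] rss=0.572

Stack each dimension's contribution:
  +A: nom +30.900 → Σnom=30.900; wc +0.126/-0.430 → slack +0.126/-0.430; half-tol=0.278, Σhalf²=0.077284
  +B: nom +42.500 → Σnom=73.400; wc +0.227/-0.231 → slack +0.353/-0.661; half-tol=0.229, Σhalf²=0.129725
  +C: nom +13.400 → Σnom=86.800; wc +0.130/-0.150 → slack +0.483/-0.811; half-tol=0.140, Σhalf²=0.149325
  -D: nom -33.980 → Σnom=52.820; wc +0.225/-0.021 → slack +0.708/-0.832; half-tol=0.123, Σhalf²=0.164454
  +E: nom +2.520 → Σnom=55.340; wc +0.480/-0.100 → slack +1.188/-0.932; half-tol=0.290, Σhalf²=0.248554
  +F: nom +6.500 → Σnom=61.840; wc +0.421/-0.140 → slack +1.609/-1.072; half-tol=0.280, Σhalf²=0.327234
Nominal = 61.840. Worst-case = [61.840 - 1.072, 61.840 + 1.609] = [60.768, 63.449]. RSS = √0.327234 = 0.572.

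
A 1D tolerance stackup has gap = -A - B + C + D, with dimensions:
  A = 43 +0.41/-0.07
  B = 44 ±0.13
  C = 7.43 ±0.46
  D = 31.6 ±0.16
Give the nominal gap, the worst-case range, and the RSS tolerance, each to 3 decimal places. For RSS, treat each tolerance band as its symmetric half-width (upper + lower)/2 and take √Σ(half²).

Stack each dimension's contribution:
  -A: nom -43.000 → Σnom=-43.000; wc +0.070/-0.410 → slack +0.070/-0.410; half-tol=0.240, Σhalf²=0.057600
  -B: nom -44.000 → Σnom=-87.000; wc +0.130/-0.130 → slack +0.200/-0.540; half-tol=0.130, Σhalf²=0.074500
  +C: nom +7.430 → Σnom=-79.570; wc +0.460/-0.460 → slack +0.660/-1.000; half-tol=0.460, Σhalf²=0.286100
  +D: nom +31.600 → Σnom=-47.970; wc +0.160/-0.160 → slack +0.820/-1.160; half-tol=0.160, Σhalf²=0.311700
Nominal = -47.970. Worst-case = [-47.970 - 1.160, -47.970 + 0.820] = [-49.130, -47.150]. RSS = √0.311700 = 0.558.

nominal=-47.970 wc=[-49.130,-47.150] rss=0.558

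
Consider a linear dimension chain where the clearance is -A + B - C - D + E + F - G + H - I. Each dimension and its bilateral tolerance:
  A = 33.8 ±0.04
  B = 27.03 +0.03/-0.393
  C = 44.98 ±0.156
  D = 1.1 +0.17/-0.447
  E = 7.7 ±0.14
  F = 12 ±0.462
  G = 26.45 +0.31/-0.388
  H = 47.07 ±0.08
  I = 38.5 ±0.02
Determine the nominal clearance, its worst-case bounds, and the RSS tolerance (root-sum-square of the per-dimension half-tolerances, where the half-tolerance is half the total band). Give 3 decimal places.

nominal=-51.030 wc=[-52.801,-49.267] rss=0.726

Stack each dimension's contribution:
  -A: nom -33.800 → Σnom=-33.800; wc +0.040/-0.040 → slack +0.040/-0.040; half-tol=0.040, Σhalf²=0.001600
  +B: nom +27.030 → Σnom=-6.770; wc +0.030/-0.393 → slack +0.070/-0.433; half-tol=0.212, Σhalf²=0.046332
  -C: nom -44.980 → Σnom=-51.750; wc +0.156/-0.156 → slack +0.226/-0.589; half-tol=0.156, Σhalf²=0.070668
  -D: nom -1.100 → Σnom=-52.850; wc +0.447/-0.170 → slack +0.673/-0.759; half-tol=0.308, Σhalf²=0.165841
  +E: nom +7.700 → Σnom=-45.150; wc +0.140/-0.140 → slack +0.813/-0.899; half-tol=0.140, Σhalf²=0.185441
  +F: nom +12.000 → Σnom=-33.150; wc +0.462/-0.462 → slack +1.275/-1.361; half-tol=0.462, Σhalf²=0.398885
  -G: nom -26.450 → Σnom=-59.600; wc +0.388/-0.310 → slack +1.663/-1.671; half-tol=0.349, Σhalf²=0.520686
  +H: nom +47.070 → Σnom=-12.530; wc +0.080/-0.080 → slack +1.743/-1.751; half-tol=0.080, Σhalf²=0.527085
  -I: nom -38.500 → Σnom=-51.030; wc +0.020/-0.020 → slack +1.763/-1.771; half-tol=0.020, Σhalf²=0.527485
Nominal = -51.030. Worst-case = [-51.030 - 1.771, -51.030 + 1.763] = [-52.801, -49.267]. RSS = √0.527485 = 0.726.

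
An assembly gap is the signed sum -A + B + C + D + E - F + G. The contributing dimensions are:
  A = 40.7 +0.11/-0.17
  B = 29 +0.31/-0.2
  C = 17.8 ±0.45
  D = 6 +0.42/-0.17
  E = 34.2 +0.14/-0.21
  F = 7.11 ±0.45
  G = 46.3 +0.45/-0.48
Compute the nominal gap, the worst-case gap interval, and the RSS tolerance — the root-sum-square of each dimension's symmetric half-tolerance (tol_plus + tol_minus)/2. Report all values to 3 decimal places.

nominal=85.490 wc=[83.420,87.880] rss=0.907

Stack each dimension's contribution:
  -A: nom -40.700 → Σnom=-40.700; wc +0.170/-0.110 → slack +0.170/-0.110; half-tol=0.140, Σhalf²=0.019600
  +B: nom +29.000 → Σnom=-11.700; wc +0.310/-0.200 → slack +0.480/-0.310; half-tol=0.255, Σhalf²=0.084625
  +C: nom +17.800 → Σnom=6.100; wc +0.450/-0.450 → slack +0.930/-0.760; half-tol=0.450, Σhalf²=0.287125
  +D: nom +6.000 → Σnom=12.100; wc +0.420/-0.170 → slack +1.350/-0.930; half-tol=0.295, Σhalf²=0.374150
  +E: nom +34.200 → Σnom=46.300; wc +0.140/-0.210 → slack +1.490/-1.140; half-tol=0.175, Σhalf²=0.404775
  -F: nom -7.110 → Σnom=39.190; wc +0.450/-0.450 → slack +1.940/-1.590; half-tol=0.450, Σhalf²=0.607275
  +G: nom +46.300 → Σnom=85.490; wc +0.450/-0.480 → slack +2.390/-2.070; half-tol=0.465, Σhalf²=0.823500
Nominal = 85.490. Worst-case = [85.490 - 2.070, 85.490 + 2.390] = [83.420, 87.880]. RSS = √0.823500 = 0.907.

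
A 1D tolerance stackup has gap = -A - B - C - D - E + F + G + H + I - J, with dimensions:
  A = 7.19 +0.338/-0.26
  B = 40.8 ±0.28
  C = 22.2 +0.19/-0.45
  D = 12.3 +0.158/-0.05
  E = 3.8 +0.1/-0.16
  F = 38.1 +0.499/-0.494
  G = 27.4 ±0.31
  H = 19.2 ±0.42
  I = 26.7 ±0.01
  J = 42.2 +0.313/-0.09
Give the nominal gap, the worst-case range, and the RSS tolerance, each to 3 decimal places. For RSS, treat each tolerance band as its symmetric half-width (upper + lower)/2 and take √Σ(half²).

Stack each dimension's contribution:
  -A: nom -7.190 → Σnom=-7.190; wc +0.260/-0.338 → slack +0.260/-0.338; half-tol=0.299, Σhalf²=0.089401
  -B: nom -40.800 → Σnom=-47.990; wc +0.280/-0.280 → slack +0.540/-0.618; half-tol=0.280, Σhalf²=0.167801
  -C: nom -22.200 → Σnom=-70.190; wc +0.450/-0.190 → slack +0.990/-0.808; half-tol=0.320, Σhalf²=0.270201
  -D: nom -12.300 → Σnom=-82.490; wc +0.050/-0.158 → slack +1.040/-0.966; half-tol=0.104, Σhalf²=0.281017
  -E: nom -3.800 → Σnom=-86.290; wc +0.160/-0.100 → slack +1.200/-1.066; half-tol=0.130, Σhalf²=0.297917
  +F: nom +38.100 → Σnom=-48.190; wc +0.499/-0.494 → slack +1.699/-1.560; half-tol=0.496, Σhalf²=0.544429
  +G: nom +27.400 → Σnom=-20.790; wc +0.310/-0.310 → slack +2.009/-1.870; half-tol=0.310, Σhalf²=0.640529
  +H: nom +19.200 → Σnom=-1.590; wc +0.420/-0.420 → slack +2.429/-2.290; half-tol=0.420, Σhalf²=0.816929
  +I: nom +26.700 → Σnom=25.110; wc +0.010/-0.010 → slack +2.439/-2.300; half-tol=0.010, Σhalf²=0.817029
  -J: nom -42.200 → Σnom=-17.090; wc +0.090/-0.313 → slack +2.529/-2.613; half-tol=0.202, Σhalf²=0.857632
Nominal = -17.090. Worst-case = [-17.090 - 2.613, -17.090 + 2.529] = [-19.703, -14.561]. RSS = √0.857632 = 0.926.

nominal=-17.090 wc=[-19.703,-14.561] rss=0.926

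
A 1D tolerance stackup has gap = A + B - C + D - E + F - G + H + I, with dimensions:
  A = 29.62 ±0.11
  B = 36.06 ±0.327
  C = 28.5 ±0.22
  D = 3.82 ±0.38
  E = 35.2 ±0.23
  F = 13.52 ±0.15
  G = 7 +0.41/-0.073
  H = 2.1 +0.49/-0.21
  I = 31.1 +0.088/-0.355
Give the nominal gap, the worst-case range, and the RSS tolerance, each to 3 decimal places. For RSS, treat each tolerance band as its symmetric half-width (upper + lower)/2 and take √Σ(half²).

nominal=45.520 wc=[43.128,47.588] rss=0.786

Stack each dimension's contribution:
  +A: nom +29.620 → Σnom=29.620; wc +0.110/-0.110 → slack +0.110/-0.110; half-tol=0.110, Σhalf²=0.012100
  +B: nom +36.060 → Σnom=65.680; wc +0.327/-0.327 → slack +0.437/-0.437; half-tol=0.327, Σhalf²=0.119029
  -C: nom -28.500 → Σnom=37.180; wc +0.220/-0.220 → slack +0.657/-0.657; half-tol=0.220, Σhalf²=0.167429
  +D: nom +3.820 → Σnom=41.000; wc +0.380/-0.380 → slack +1.037/-1.037; half-tol=0.380, Σhalf²=0.311829
  -E: nom -35.200 → Σnom=5.800; wc +0.230/-0.230 → slack +1.267/-1.267; half-tol=0.230, Σhalf²=0.364729
  +F: nom +13.520 → Σnom=19.320; wc +0.150/-0.150 → slack +1.417/-1.417; half-tol=0.150, Σhalf²=0.387229
  -G: nom -7.000 → Σnom=12.320; wc +0.073/-0.410 → slack +1.490/-1.827; half-tol=0.241, Σhalf²=0.445551
  +H: nom +2.100 → Σnom=14.420; wc +0.490/-0.210 → slack +1.980/-2.037; half-tol=0.350, Σhalf²=0.568051
  +I: nom +31.100 → Σnom=45.520; wc +0.088/-0.355 → slack +2.068/-2.392; half-tol=0.221, Σhalf²=0.617113
Nominal = 45.520. Worst-case = [45.520 - 2.392, 45.520 + 2.068] = [43.128, 47.588]. RSS = √0.617113 = 0.786.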